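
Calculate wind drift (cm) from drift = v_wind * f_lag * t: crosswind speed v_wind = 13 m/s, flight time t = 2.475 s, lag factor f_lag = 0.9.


drift = v_wind * lag * t = 13 * 0.9 * 2.475 = 28.9575 m ≈ 2896 cm

2896 cm


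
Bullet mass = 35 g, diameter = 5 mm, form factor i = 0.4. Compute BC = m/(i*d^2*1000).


BC = m/(i*d^2*1000) = 35/(0.4 * 5^2 * 1000) = 0.0035

0.0035


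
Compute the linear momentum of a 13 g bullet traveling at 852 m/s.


p = m*v = 0.013*852 = 11.08 kg·m/s

11.08 kg·m/s


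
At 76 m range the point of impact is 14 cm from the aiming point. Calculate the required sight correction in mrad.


1 mrad subtends 1 cm per 10 m of range, so adj = error_cm / (dist_m / 10) = 14 / (76/10) = 1.842 mrad

1.842 mrad


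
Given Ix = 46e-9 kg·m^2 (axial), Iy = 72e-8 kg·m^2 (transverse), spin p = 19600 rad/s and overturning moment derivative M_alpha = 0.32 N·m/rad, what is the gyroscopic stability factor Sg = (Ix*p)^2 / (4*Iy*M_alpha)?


Sg = Ix^2 * p^2 / (4 * Iy * M_alpha) = (46e-9)^2 * 19600^2 / (4 * 72e-8 * 0.32) = 0.882

0.882


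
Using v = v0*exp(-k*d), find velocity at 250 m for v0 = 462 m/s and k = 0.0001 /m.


v = v0*exp(-k*d) = 462*exp(-0.0001*250) = 450.6 m/s

450.6 m/s


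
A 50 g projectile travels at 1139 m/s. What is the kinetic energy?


E = 0.5*m*v^2 = 0.5*0.05*1139^2 = 32433 J

32433 J


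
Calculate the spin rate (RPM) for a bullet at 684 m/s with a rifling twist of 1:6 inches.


twist_m = 6*0.0254 = 0.1524 m
spin = v/twist = 684/0.1524 = 4488.189 rev/s
RPM = spin*60 = 4488.189*60 ≈ 269291 RPM

269291 RPM


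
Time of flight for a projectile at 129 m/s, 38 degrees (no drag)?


T = 2*v0*sin(theta)/g = 2*129*sin(38°)/9.81 = 16.19 s

16.19 s


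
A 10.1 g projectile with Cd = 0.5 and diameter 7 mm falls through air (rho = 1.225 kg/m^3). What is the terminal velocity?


A = pi*(d/2)^2 = pi*(7/2000)^2 = 3.84845e-05 m^2
vt = sqrt(2mg/(Cd*rho*A)) = sqrt(2*0.0101*9.81/(0.5 * 1.225 * 3.84845e-05)) = 91.69 m/s

91.69 m/s


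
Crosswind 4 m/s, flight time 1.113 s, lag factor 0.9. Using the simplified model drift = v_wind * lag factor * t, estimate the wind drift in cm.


drift = v_wind * lag * t = 4 * 0.9 * 1.113 = 4.0068 m ≈ 400.7 cm

400.7 cm


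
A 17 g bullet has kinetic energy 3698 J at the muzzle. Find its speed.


v = sqrt(2*E/m) = sqrt(2*3698/0.017) = 659.6 m/s

659.6 m/s


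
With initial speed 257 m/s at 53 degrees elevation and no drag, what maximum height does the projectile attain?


H = (v0*sin(theta))^2 / (2g) = (257*sin(53°))^2 / (2*9.81) = 2147 m

2147 m


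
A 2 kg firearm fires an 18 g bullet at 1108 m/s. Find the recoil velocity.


v_recoil = m_p * v_p / m_gun = 0.018 * 1108 / 2 = 9.972 m/s

9.972 m/s


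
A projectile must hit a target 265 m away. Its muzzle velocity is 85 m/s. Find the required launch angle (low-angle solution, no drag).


sin(2*theta) = R*g/v0^2 = 265*9.81/85^2 = 0.359813, theta = arcsin(0.359813)/2 = 10.54°

10.54 degrees


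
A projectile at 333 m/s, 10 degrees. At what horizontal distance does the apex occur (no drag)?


R = v0^2*sin(2*theta)/g = 333^2*sin(2*10°)/9.81 = 3866.08 m
apex_dist = R/2 = 3866.08/2 = 1933 m

1933 m


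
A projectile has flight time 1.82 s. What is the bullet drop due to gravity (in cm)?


drop = 0.5*g*t^2 = 0.5*9.81*1.82^2 = 16.2473 m ≈ 1625 cm

1625 cm


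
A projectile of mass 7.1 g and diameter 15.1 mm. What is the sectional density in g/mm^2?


SD = m/d^2 = 7.1/15.1^2 = 0.03114 g/mm^2

0.03114 g/mm^2


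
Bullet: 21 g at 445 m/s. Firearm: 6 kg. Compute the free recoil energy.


v_r = m_p*v_p/m_gun = 0.021*445/6 = 1.5575 m/s, E_r = 0.5*m_gun*v_r^2 = 0.5*6*1.5575^2 = 7.277 J

7.277 J


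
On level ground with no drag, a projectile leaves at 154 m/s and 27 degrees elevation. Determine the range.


R = v0^2 * sin(2*theta) / g = 154^2 * sin(2*27°) / 9.81 = 1956 m

1956 m


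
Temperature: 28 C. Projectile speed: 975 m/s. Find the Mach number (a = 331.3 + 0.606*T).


a = 331.3 + 0.606*(28) = 348.268 m/s
M = v/a = 975/348.268 = 2.8

2.8


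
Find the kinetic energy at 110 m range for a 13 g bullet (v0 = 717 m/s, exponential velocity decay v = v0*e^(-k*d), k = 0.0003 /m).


v = v0*exp(-k*d) = 717*exp(-0.0003*110) = 693.725 m/s
E = 0.5*m*v^2 = 0.5*0.013*693.725^2 = 3128 J

3128 J


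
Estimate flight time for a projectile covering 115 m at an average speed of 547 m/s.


t = d/v = 115/547 = 0.2102 s

0.2102 s


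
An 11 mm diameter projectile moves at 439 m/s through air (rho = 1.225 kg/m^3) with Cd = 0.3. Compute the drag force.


A = pi*(d/2)^2 = pi*(11/2000)^2 = 9.50332e-05 m^2
Fd = 0.5*Cd*rho*A*v^2 = 0.5*0.3*1.225*9.50332e-05*439^2 = 3.365 N

3.365 N


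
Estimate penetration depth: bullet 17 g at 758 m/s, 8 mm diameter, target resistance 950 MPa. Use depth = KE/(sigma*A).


A = pi*(d/2)^2 = pi*(8/2)^2 = 50.2655 mm^2
E = 0.5*m*v^2 = 0.5*0.017*758^2 = 4883.79 J
depth = E/(sigma*A) = 4883.79 J / (950 MPa * 50.2655 mm^2) = 4883.79/(950 * 50.2655) m = 0.102274 m ≈ 102.3 mm

102.3 mm


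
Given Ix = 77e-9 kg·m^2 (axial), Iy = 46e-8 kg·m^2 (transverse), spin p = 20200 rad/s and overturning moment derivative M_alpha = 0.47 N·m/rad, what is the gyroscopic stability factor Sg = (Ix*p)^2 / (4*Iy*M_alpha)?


Sg = Ix^2 * p^2 / (4 * Iy * M_alpha) = (77e-9)^2 * 20200^2 / (4 * 46e-8 * 0.47) = 2.797

2.797


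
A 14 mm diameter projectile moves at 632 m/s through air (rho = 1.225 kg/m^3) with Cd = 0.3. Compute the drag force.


A = pi*(d/2)^2 = pi*(14/2000)^2 = 1.53938e-04 m^2
Fd = 0.5*Cd*rho*A*v^2 = 0.5*0.3*1.225*1.53938e-04*632^2 = 11.3 N

11.3 N


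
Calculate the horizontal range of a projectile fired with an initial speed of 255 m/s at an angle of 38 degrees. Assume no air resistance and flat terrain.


R = v0^2 * sin(2*theta) / g = 255^2 * sin(2*38°) / 9.81 = 6432 m

6432 m


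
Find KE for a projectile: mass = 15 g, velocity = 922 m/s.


E = 0.5*m*v^2 = 0.5*0.015*922^2 = 6376 J

6376 J


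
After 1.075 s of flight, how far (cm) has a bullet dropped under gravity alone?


drop = 0.5*g*t^2 = 0.5*9.81*1.075^2 = 5.66834 m ≈ 566.8 cm

566.8 cm


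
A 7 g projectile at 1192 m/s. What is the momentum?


p = m*v = 0.007*1192 = 8.344 kg·m/s

8.344 kg·m/s


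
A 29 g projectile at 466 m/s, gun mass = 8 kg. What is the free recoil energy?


v_r = m_p*v_p/m_gun = 0.029*466/8 = 1.68925 m/s, E_r = 0.5*m_gun*v_r^2 = 0.5*8*1.68925^2 = 11.41 J

11.41 J


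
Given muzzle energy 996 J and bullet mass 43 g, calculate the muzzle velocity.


v = sqrt(2*E/m) = sqrt(2*996/0.043) = 215.2 m/s

215.2 m/s


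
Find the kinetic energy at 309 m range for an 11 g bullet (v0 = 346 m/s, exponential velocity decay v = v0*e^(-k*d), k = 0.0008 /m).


v = v0*exp(-k*d) = 346*exp(-0.0008*309) = 270.221 m/s
E = 0.5*m*v^2 = 0.5*0.011*270.221^2 = 401.6 J

401.6 J


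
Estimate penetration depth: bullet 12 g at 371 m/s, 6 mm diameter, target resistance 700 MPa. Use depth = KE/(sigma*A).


A = pi*(d/2)^2 = pi*(6/2)^2 = 28.2743 mm^2
E = 0.5*m*v^2 = 0.5*0.012*371^2 = 825.846 J
depth = E/(sigma*A) = 825.846 J / (700 MPa * 28.2743 mm^2) = 825.846/(700 * 28.2743) m = 0.0417262 m ≈ 41.73 mm

41.73 mm


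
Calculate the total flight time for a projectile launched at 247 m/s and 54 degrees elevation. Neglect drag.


T = 2*v0*sin(theta)/g = 2*247*sin(54°)/9.81 = 40.74 s

40.74 s


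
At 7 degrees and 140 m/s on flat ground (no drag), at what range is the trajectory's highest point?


R = v0^2*sin(2*theta)/g = 140^2*sin(2*7°)/9.81 = 483.351 m
apex_dist = R/2 = 483.351/2 = 241.7 m

241.7 m


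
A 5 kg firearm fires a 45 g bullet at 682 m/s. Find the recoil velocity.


v_recoil = m_p * v_p / m_gun = 0.045 * 682 / 5 = 6.138 m/s

6.138 m/s


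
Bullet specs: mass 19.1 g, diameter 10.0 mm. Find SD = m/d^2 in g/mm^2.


SD = m/d^2 = 19.1/10.0^2 = 0.191 g/mm^2

0.191 g/mm^2


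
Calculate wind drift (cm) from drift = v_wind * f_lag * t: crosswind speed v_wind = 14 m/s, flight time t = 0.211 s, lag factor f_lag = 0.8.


drift = v_wind * lag * t = 14 * 0.8 * 0.211 = 2.3632 m ≈ 236.3 cm

236.3 cm


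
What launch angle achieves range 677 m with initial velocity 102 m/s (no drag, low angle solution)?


sin(2*theta) = R*g/v0^2 = 677*9.81/102^2 = 0.638348, theta = arcsin(0.638348)/2 = 19.83°

19.83 degrees


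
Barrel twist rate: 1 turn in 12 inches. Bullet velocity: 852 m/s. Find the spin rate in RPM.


twist_m = 12*0.0254 = 0.3048 m
spin = v/twist = 852/0.3048 = 2795.276 rev/s
RPM = spin*60 = 2795.276*60 ≈ 167717 RPM

167717 RPM


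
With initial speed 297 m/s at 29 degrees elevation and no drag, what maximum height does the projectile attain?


H = (v0*sin(theta))^2 / (2g) = (297*sin(29°))^2 / (2*9.81) = 1057 m

1057 m


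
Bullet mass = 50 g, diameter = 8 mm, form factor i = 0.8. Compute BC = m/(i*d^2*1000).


BC = m/(i*d^2*1000) = 50/(0.8 * 8^2 * 1000) = 0.0009766

0.0009766


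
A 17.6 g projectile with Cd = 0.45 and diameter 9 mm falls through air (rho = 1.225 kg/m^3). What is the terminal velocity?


A = pi*(d/2)^2 = pi*(9/2000)^2 = 6.36173e-05 m^2
vt = sqrt(2mg/(Cd*rho*A)) = sqrt(2*0.0176*9.81/(0.45 * 1.225 * 6.36173e-05)) = 99.23 m/s

99.23 m/s


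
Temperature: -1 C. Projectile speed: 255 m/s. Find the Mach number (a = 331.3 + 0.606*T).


a = 331.3 + 0.606*(-1) = 330.694 m/s
M = v/a = 255/330.694 = 0.7711

0.7711


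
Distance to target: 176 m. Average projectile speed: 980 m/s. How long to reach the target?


t = d/v = 176/980 = 0.1796 s

0.1796 s


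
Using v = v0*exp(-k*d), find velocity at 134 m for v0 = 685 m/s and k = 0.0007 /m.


v = v0*exp(-k*d) = 685*exp(-0.0007*134) = 623.7 m/s

623.7 m/s


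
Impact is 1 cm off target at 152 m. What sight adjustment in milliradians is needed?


1 mrad subtends 1 cm per 10 m of range, so adj = error_cm / (dist_m / 10) = 1 / (152/10) = 0.06579 mrad

0.06579 mrad


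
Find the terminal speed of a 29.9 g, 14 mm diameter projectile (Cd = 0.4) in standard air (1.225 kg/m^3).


A = pi*(d/2)^2 = pi*(14/2000)^2 = 1.53938e-04 m^2
vt = sqrt(2mg/(Cd*rho*A)) = sqrt(2*0.0299*9.81/(0.4 * 1.225 * 1.53938e-04)) = 88.19 m/s

88.19 m/s


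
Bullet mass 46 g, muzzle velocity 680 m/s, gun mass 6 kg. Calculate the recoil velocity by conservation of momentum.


v_recoil = m_p * v_p / m_gun = 0.046 * 680 / 6 = 5.213 m/s

5.213 m/s


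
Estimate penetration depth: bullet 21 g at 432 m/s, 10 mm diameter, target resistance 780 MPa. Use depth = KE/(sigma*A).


A = pi*(d/2)^2 = pi*(10/2)^2 = 78.5398 mm^2
E = 0.5*m*v^2 = 0.5*0.021*432^2 = 1959.55 J
depth = E/(sigma*A) = 1959.55 J / (780 MPa * 78.5398 mm^2) = 1959.55/(780 * 78.5398) m = 0.0319869 m ≈ 31.99 mm

31.99 mm


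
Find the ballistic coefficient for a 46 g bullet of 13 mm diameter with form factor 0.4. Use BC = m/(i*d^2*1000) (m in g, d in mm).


BC = m/(i*d^2*1000) = 46/(0.4 * 13^2 * 1000) = 0.0006805

0.0006805


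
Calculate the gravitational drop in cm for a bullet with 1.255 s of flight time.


drop = 0.5*g*t^2 = 0.5*9.81*1.255^2 = 7.7255 m ≈ 772.5 cm

772.5 cm


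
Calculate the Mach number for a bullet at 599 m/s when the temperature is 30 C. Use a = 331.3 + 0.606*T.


a = 331.3 + 0.606*(30) = 349.48 m/s
M = v/a = 599/349.48 = 1.714

1.714


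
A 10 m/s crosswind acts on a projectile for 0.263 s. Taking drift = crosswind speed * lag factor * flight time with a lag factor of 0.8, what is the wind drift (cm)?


drift = v_wind * lag * t = 10 * 0.8 * 0.263 = 2.104 m ≈ 210.4 cm

210.4 cm


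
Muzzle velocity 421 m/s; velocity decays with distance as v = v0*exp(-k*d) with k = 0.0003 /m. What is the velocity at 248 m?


v = v0*exp(-k*d) = 421*exp(-0.0003*248) = 390.8 m/s

390.8 m/s


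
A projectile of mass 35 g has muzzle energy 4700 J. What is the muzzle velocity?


v = sqrt(2*E/m) = sqrt(2*4700/0.035) = 518.2 m/s

518.2 m/s


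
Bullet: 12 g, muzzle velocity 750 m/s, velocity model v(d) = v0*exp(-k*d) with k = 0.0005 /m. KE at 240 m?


v = v0*exp(-k*d) = 750*exp(-0.0005*240) = 665.19 m/s
E = 0.5*m*v^2 = 0.5*0.012*665.19^2 = 2655 J

2655 J


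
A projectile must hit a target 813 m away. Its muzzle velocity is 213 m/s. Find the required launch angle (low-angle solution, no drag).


sin(2*theta) = R*g/v0^2 = 813*9.81/213^2 = 0.175793, theta = arcsin(0.175793)/2 = 5.062°

5.062 degrees


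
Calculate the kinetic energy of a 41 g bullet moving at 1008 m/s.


E = 0.5*m*v^2 = 0.5*0.041*1008^2 = 20829 J

20829 J


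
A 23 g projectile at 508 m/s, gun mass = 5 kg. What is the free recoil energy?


v_r = m_p*v_p/m_gun = 0.023*508/5 = 2.3368 m/s, E_r = 0.5*m_gun*v_r^2 = 0.5*5*2.3368^2 = 13.65 J

13.65 J


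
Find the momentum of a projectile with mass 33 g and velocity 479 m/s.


p = m*v = 0.033*479 = 15.81 kg·m/s

15.81 kg·m/s


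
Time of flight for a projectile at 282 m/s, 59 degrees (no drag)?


T = 2*v0*sin(theta)/g = 2*282*sin(59°)/9.81 = 49.28 s

49.28 s


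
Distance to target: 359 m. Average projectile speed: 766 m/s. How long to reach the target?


t = d/v = 359/766 = 0.4687 s

0.4687 s


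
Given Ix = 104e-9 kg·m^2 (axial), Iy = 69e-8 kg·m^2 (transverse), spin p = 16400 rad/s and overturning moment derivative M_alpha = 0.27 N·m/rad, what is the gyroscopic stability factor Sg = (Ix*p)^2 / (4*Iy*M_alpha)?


Sg = Ix^2 * p^2 / (4 * Iy * M_alpha) = (104e-9)^2 * 16400^2 / (4 * 69e-8 * 0.27) = 3.904

3.904


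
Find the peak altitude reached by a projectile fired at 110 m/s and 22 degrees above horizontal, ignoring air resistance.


H = (v0*sin(theta))^2 / (2g) = (110*sin(22°))^2 / (2*9.81) = 86.54 m

86.54 m


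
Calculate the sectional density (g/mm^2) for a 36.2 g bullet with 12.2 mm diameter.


SD = m/d^2 = 36.2/12.2^2 = 0.2432 g/mm^2

0.2432 g/mm^2


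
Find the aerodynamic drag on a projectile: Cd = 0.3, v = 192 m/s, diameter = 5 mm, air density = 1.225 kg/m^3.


A = pi*(d/2)^2 = pi*(5/2000)^2 = 1.96350e-05 m^2
Fd = 0.5*Cd*rho*A*v^2 = 0.5*0.3*1.225*1.96350e-05*192^2 = 0.133 N

0.133 N


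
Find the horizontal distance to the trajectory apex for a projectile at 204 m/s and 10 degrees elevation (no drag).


R = v0^2*sin(2*theta)/g = 204^2*sin(2*10°)/9.81 = 1450.92 m
apex_dist = R/2 = 1450.92/2 = 725.5 m

725.5 m


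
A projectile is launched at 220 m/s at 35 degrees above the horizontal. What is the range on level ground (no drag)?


R = v0^2 * sin(2*theta) / g = 220^2 * sin(2*35°) / 9.81 = 4636 m

4636 m


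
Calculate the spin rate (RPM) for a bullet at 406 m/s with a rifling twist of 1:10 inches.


twist_m = 10*0.0254 = 0.254 m
spin = v/twist = 406/0.254 = 1598.425 rev/s
RPM = spin*60 = 1598.425*60 ≈ 95906 RPM

95906 RPM


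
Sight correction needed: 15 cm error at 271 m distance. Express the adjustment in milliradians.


1 mrad subtends 1 cm per 10 m of range, so adj = error_cm / (dist_m / 10) = 15 / (271/10) = 0.5535 mrad

0.5535 mrad


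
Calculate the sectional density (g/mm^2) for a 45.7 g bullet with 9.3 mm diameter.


SD = m/d^2 = 45.7/9.3^2 = 0.5284 g/mm^2

0.5284 g/mm^2


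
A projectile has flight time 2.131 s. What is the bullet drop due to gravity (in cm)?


drop = 0.5*g*t^2 = 0.5*9.81*2.131^2 = 22.2744 m ≈ 2227 cm

2227 cm


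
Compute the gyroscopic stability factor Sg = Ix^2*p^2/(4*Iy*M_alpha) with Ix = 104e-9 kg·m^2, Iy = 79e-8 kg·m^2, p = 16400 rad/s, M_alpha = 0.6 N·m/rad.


Sg = Ix^2 * p^2 / (4 * Iy * M_alpha) = (104e-9)^2 * 16400^2 / (4 * 79e-8 * 0.6) = 1.534

1.534


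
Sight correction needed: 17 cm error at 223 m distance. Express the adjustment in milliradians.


1 mrad subtends 1 cm per 10 m of range, so adj = error_cm / (dist_m / 10) = 17 / (223/10) = 0.7623 mrad

0.7623 mrad


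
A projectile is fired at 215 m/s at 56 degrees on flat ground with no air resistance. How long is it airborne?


T = 2*v0*sin(theta)/g = 2*215*sin(56°)/9.81 = 36.34 s

36.34 s


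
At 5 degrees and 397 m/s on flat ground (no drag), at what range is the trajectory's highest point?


R = v0^2*sin(2*theta)/g = 397^2*sin(2*5°)/9.81 = 2789.86 m
apex_dist = R/2 = 2789.86/2 = 1395 m

1395 m


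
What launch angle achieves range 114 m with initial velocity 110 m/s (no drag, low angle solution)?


sin(2*theta) = R*g/v0^2 = 114*9.81/110^2 = 0.0924248, theta = arcsin(0.0924248)/2 = 2.652°

2.652 degrees


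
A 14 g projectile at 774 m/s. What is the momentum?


p = m*v = 0.014*774 = 10.84 kg·m/s

10.84 kg·m/s


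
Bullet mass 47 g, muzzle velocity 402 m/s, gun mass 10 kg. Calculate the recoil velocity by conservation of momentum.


v_recoil = m_p * v_p / m_gun = 0.047 * 402 / 10 = 1.889 m/s

1.889 m/s


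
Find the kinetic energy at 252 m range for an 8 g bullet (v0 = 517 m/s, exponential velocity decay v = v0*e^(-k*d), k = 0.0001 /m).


v = v0*exp(-k*d) = 517*exp(-0.0001*252) = 504.134 m/s
E = 0.5*m*v^2 = 0.5*0.008*504.134^2 = 1017 J

1017 J


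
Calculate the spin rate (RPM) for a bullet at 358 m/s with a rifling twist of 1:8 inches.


twist_m = 8*0.0254 = 0.2032 m
spin = v/twist = 358/0.2032 = 1761.811 rev/s
RPM = spin*60 = 1761.811*60 ≈ 105709 RPM

105709 RPM


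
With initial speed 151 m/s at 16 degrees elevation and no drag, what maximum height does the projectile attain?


H = (v0*sin(theta))^2 / (2g) = (151*sin(16°))^2 / (2*9.81) = 88.29 m

88.29 m


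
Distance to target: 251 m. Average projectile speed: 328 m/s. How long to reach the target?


t = d/v = 251/328 = 0.7652 s

0.7652 s


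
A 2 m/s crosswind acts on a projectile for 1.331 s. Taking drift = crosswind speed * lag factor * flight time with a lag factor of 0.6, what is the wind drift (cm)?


drift = v_wind * lag * t = 2 * 0.6 * 1.331 = 1.5972 m ≈ 159.7 cm

159.7 cm


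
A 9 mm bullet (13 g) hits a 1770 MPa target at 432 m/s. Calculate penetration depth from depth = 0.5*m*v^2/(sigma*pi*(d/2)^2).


A = pi*(d/2)^2 = pi*(9/2)^2 = 63.6173 mm^2
E = 0.5*m*v^2 = 0.5*0.013*432^2 = 1213.06 J
depth = E/(sigma*A) = 1213.06 J / (1770 MPa * 63.6173 mm^2) = 1213.06/(1770 * 63.6173) m = 0.0107729 m ≈ 10.77 mm

10.77 mm


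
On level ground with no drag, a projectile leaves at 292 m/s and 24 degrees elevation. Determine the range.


R = v0^2 * sin(2*theta) / g = 292^2 * sin(2*24°) / 9.81 = 6459 m

6459 m


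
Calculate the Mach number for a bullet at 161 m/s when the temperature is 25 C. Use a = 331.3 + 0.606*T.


a = 331.3 + 0.606*(25) = 346.45 m/s
M = v/a = 161/346.45 = 0.4647

0.4647


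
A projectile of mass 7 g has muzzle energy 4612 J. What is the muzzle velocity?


v = sqrt(2*E/m) = sqrt(2*4612/0.007) = 1148 m/s

1148 m/s


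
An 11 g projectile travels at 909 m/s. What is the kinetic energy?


E = 0.5*m*v^2 = 0.5*0.011*909^2 = 4545 J

4545 J


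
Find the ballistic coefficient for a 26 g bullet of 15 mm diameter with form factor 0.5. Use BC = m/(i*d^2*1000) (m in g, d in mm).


BC = m/(i*d^2*1000) = 26/(0.5 * 15^2 * 1000) = 0.0002311

0.0002311


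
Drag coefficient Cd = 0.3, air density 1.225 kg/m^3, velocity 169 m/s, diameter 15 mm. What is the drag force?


A = pi*(d/2)^2 = pi*(15/2000)^2 = 1.76715e-04 m^2
Fd = 0.5*Cd*rho*A*v^2 = 0.5*0.3*1.225*1.76715e-04*169^2 = 0.9274 N

0.9274 N


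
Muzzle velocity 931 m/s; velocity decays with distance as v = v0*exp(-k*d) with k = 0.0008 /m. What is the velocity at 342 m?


v = v0*exp(-k*d) = 931*exp(-0.0008*342) = 708.2 m/s

708.2 m/s


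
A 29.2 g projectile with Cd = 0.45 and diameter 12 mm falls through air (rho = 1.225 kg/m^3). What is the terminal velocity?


A = pi*(d/2)^2 = pi*(12/2000)^2 = 1.13097e-04 m^2
vt = sqrt(2mg/(Cd*rho*A)) = sqrt(2*0.0292*9.81/(0.45 * 1.225 * 1.13097e-04)) = 95.86 m/s

95.86 m/s


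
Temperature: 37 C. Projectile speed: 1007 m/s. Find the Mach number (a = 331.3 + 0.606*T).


a = 331.3 + 0.606*(37) = 353.722 m/s
M = v/a = 1007/353.722 = 2.847

2.847


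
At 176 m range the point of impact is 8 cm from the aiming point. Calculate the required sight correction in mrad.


1 mrad subtends 1 cm per 10 m of range, so adj = error_cm / (dist_m / 10) = 8 / (176/10) = 0.4545 mrad

0.4545 mrad


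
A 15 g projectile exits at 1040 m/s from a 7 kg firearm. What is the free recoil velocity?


v_recoil = m_p * v_p / m_gun = 0.015 * 1040 / 7 = 2.229 m/s

2.229 m/s


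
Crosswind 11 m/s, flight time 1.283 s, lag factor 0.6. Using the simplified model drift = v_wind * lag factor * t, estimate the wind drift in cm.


drift = v_wind * lag * t = 11 * 0.6 * 1.283 = 8.4678 m ≈ 846.8 cm

846.8 cm


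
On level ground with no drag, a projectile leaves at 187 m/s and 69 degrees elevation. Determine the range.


R = v0^2 * sin(2*theta) / g = 187^2 * sin(2*69°) / 9.81 = 2385 m

2385 m


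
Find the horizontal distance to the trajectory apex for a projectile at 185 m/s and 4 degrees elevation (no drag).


R = v0^2*sin(2*theta)/g = 185^2*sin(2*4°)/9.81 = 485.545 m
apex_dist = R/2 = 485.545/2 = 242.8 m

242.8 m


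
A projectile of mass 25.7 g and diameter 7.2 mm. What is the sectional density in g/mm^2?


SD = m/d^2 = 25.7/7.2^2 = 0.4958 g/mm^2

0.4958 g/mm^2


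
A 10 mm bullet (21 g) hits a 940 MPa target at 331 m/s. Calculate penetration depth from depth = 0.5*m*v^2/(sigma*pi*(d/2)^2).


A = pi*(d/2)^2 = pi*(10/2)^2 = 78.5398 mm^2
E = 0.5*m*v^2 = 0.5*0.021*331^2 = 1150.39 J
depth = E/(sigma*A) = 1150.39 J / (940 MPa * 78.5398 mm^2) = 1150.39/(940 * 78.5398) m = 0.0155822 m ≈ 15.58 mm

15.58 mm


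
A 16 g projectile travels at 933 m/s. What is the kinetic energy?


E = 0.5*m*v^2 = 0.5*0.016*933^2 = 6964 J

6964 J


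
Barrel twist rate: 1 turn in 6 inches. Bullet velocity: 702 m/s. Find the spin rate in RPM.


twist_m = 6*0.0254 = 0.1524 m
spin = v/twist = 702/0.1524 = 4606.299 rev/s
RPM = spin*60 = 4606.299*60 ≈ 276378 RPM

276378 RPM


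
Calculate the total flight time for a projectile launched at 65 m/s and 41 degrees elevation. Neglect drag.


T = 2*v0*sin(theta)/g = 2*65*sin(41°)/9.81 = 8.694 s

8.694 s


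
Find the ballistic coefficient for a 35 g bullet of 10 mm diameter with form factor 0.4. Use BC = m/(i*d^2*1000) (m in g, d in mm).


BC = m/(i*d^2*1000) = 35/(0.4 * 10^2 * 1000) = 0.000875

0.000875


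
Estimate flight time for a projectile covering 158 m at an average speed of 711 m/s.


t = d/v = 158/711 = 0.2222 s

0.2222 s


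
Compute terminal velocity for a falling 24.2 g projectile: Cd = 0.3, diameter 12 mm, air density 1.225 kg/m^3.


A = pi*(d/2)^2 = pi*(12/2000)^2 = 1.13097e-04 m^2
vt = sqrt(2mg/(Cd*rho*A)) = sqrt(2*0.0242*9.81/(0.3 * 1.225 * 1.13097e-04)) = 106.9 m/s

106.9 m/s


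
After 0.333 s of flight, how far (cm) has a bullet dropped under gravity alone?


drop = 0.5*g*t^2 = 0.5*9.81*0.333^2 = 0.543911 m ≈ 54.39 cm

54.39 cm


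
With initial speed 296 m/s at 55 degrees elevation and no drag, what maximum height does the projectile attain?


H = (v0*sin(theta))^2 / (2g) = (296*sin(55°))^2 / (2*9.81) = 2996 m

2996 m


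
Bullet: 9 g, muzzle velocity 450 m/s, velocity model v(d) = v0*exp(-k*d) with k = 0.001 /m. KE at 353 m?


v = v0*exp(-k*d) = 450*exp(-0.001*353) = 316.16 m/s
E = 0.5*m*v^2 = 0.5*0.009*316.16^2 = 449.8 J

449.8 J


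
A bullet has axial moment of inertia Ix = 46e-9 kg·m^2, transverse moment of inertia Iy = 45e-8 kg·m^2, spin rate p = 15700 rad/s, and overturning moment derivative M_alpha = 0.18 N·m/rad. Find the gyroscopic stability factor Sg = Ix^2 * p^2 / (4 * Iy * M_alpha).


Sg = Ix^2 * p^2 / (4 * Iy * M_alpha) = (46e-9)^2 * 15700^2 / (4 * 45e-8 * 0.18) = 1.61

1.61


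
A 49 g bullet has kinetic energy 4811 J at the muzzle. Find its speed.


v = sqrt(2*E/m) = sqrt(2*4811/0.049) = 443.1 m/s

443.1 m/s


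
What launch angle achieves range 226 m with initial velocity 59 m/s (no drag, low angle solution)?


sin(2*theta) = R*g/v0^2 = 226*9.81/59^2 = 0.636903, theta = arcsin(0.636903)/2 = 19.78°

19.78 degrees


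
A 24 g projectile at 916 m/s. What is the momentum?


p = m*v = 0.024*916 = 21.98 kg·m/s

21.98 kg·m/s


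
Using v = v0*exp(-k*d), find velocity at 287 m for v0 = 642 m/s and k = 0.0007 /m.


v = v0*exp(-k*d) = 642*exp(-0.0007*287) = 525.2 m/s

525.2 m/s


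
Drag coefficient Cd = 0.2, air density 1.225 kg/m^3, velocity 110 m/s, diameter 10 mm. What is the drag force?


A = pi*(d/2)^2 = pi*(10/2000)^2 = 7.85398e-05 m^2
Fd = 0.5*Cd*rho*A*v^2 = 0.5*0.2*1.225*7.85398e-05*110^2 = 0.1164 N

0.1164 N


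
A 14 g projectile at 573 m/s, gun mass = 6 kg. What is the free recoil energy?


v_r = m_p*v_p/m_gun = 0.014*573/6 = 1.337 m/s, E_r = 0.5*m_gun*v_r^2 = 0.5*6*1.337^2 = 5.363 J

5.363 J


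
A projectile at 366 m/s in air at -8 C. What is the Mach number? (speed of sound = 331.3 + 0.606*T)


a = 331.3 + 0.606*(-8) = 326.452 m/s
M = v/a = 366/326.452 = 1.121

1.121


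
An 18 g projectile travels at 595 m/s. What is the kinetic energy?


E = 0.5*m*v^2 = 0.5*0.018*595^2 = 3186 J

3186 J


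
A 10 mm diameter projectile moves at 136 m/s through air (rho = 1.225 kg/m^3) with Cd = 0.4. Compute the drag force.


A = pi*(d/2)^2 = pi*(10/2000)^2 = 7.85398e-05 m^2
Fd = 0.5*Cd*rho*A*v^2 = 0.5*0.4*1.225*7.85398e-05*136^2 = 0.3559 N

0.3559 N


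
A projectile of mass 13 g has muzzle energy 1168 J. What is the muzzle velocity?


v = sqrt(2*E/m) = sqrt(2*1168/0.013) = 423.9 m/s

423.9 m/s


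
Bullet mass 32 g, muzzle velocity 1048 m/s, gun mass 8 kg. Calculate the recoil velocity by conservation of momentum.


v_recoil = m_p * v_p / m_gun = 0.032 * 1048 / 8 = 4.192 m/s

4.192 m/s


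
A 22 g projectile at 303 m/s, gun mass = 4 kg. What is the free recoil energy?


v_r = m_p*v_p/m_gun = 0.022*303/4 = 1.6665 m/s, E_r = 0.5*m_gun*v_r^2 = 0.5*4*1.6665^2 = 5.554 J

5.554 J


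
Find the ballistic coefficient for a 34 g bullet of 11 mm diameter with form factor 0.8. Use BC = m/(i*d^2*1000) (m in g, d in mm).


BC = m/(i*d^2*1000) = 34/(0.8 * 11^2 * 1000) = 0.0003512

0.0003512


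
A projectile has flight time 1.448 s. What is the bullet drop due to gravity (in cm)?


drop = 0.5*g*t^2 = 0.5*9.81*1.448^2 = 10.2843 m ≈ 1028 cm

1028 cm


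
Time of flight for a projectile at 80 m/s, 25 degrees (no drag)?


T = 2*v0*sin(theta)/g = 2*80*sin(25°)/9.81 = 6.893 s

6.893 s


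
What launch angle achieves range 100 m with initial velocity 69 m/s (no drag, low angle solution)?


sin(2*theta) = R*g/v0^2 = 100*9.81/69^2 = 0.206049, theta = arcsin(0.206049)/2 = 5.945°

5.945 degrees


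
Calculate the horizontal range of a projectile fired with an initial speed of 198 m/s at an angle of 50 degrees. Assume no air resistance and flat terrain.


R = v0^2 * sin(2*theta) / g = 198^2 * sin(2*50°) / 9.81 = 3936 m

3936 m


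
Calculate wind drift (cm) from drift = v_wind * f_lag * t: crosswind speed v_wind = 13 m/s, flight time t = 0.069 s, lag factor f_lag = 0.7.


drift = v_wind * lag * t = 13 * 0.7 * 0.069 = 0.6279 m ≈ 62.79 cm

62.79 cm


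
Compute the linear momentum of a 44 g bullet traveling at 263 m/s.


p = m*v = 0.044*263 = 11.57 kg·m/s

11.57 kg·m/s


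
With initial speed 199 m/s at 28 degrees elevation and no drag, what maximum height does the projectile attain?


H = (v0*sin(theta))^2 / (2g) = (199*sin(28°))^2 / (2*9.81) = 444.9 m

444.9 m


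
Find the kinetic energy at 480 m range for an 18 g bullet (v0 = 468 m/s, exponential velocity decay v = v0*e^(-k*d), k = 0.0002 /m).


v = v0*exp(-k*d) = 468*exp(-0.0002*480) = 425.161 m/s
E = 0.5*m*v^2 = 0.5*0.018*425.161^2 = 1627 J

1627 J


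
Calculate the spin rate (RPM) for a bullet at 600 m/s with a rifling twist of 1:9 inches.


twist_m = 9*0.0254 = 0.2286 m
spin = v/twist = 600/0.2286 = 2624.672 rev/s
RPM = spin*60 = 2624.672*60 ≈ 157480 RPM

157480 RPM


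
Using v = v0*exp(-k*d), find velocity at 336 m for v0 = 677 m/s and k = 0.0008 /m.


v = v0*exp(-k*d) = 677*exp(-0.0008*336) = 517.4 m/s

517.4 m/s


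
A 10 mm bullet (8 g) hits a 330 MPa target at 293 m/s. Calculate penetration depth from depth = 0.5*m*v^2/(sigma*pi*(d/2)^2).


A = pi*(d/2)^2 = pi*(10/2)^2 = 78.5398 mm^2
E = 0.5*m*v^2 = 0.5*0.008*293^2 = 343.396 J
depth = E/(sigma*A) = 343.396 J / (330 MPa * 78.5398 mm^2) = 343.396/(330 * 78.5398) m = 0.0132493 m ≈ 13.25 mm

13.25 mm


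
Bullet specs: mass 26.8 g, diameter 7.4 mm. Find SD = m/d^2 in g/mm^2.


SD = m/d^2 = 26.8/7.4^2 = 0.4894 g/mm^2

0.4894 g/mm^2


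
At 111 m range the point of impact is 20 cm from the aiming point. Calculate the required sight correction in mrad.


1 mrad subtends 1 cm per 10 m of range, so adj = error_cm / (dist_m / 10) = 20 / (111/10) = 1.802 mrad

1.802 mrad


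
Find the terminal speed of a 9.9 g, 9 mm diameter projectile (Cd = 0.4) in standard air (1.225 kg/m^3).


A = pi*(d/2)^2 = pi*(9/2000)^2 = 6.36173e-05 m^2
vt = sqrt(2mg/(Cd*rho*A)) = sqrt(2*0.0099*9.81/(0.4 * 1.225 * 6.36173e-05)) = 78.94 m/s

78.94 m/s


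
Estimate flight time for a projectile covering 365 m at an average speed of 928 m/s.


t = d/v = 365/928 = 0.3933 s

0.3933 s


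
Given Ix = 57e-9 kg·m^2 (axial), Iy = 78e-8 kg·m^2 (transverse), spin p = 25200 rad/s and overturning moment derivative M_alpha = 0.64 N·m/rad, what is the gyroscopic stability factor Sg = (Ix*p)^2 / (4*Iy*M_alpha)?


Sg = Ix^2 * p^2 / (4 * Iy * M_alpha) = (57e-9)^2 * 25200^2 / (4 * 78e-8 * 0.64) = 1.033

1.033


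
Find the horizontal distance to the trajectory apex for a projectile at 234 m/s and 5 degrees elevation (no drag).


R = v0^2*sin(2*theta)/g = 234^2*sin(2*5°)/9.81 = 969.244 m
apex_dist = R/2 = 969.244/2 = 484.6 m

484.6 m


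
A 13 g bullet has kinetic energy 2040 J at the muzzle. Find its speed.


v = sqrt(2*E/m) = sqrt(2*2040/0.013) = 560.2 m/s

560.2 m/s


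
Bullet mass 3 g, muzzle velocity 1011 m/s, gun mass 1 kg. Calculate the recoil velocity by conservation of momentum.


v_recoil = m_p * v_p / m_gun = 0.003 * 1011 / 1 = 3.033 m/s

3.033 m/s


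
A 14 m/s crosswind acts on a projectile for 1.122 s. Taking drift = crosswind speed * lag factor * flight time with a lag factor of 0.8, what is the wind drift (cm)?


drift = v_wind * lag * t = 14 * 0.8 * 1.122 = 12.5664 m ≈ 1257 cm

1257 cm


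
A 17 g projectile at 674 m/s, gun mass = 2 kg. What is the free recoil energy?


v_r = m_p*v_p/m_gun = 0.017*674/2 = 5.729 m/s, E_r = 0.5*m_gun*v_r^2 = 0.5*2*5.729^2 = 32.82 J

32.82 J


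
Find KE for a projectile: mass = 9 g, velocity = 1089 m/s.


E = 0.5*m*v^2 = 0.5*0.009*1089^2 = 5337 J

5337 J


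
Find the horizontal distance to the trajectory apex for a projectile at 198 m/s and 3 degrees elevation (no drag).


R = v0^2*sin(2*theta)/g = 198^2*sin(2*3°)/9.81 = 417.73 m
apex_dist = R/2 = 417.73/2 = 208.9 m

208.9 m


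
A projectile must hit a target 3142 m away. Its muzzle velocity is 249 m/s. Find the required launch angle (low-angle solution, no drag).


sin(2*theta) = R*g/v0^2 = 3142*9.81/249^2 = 0.497137, theta = arcsin(0.497137)/2 = 14.91°

14.91 degrees


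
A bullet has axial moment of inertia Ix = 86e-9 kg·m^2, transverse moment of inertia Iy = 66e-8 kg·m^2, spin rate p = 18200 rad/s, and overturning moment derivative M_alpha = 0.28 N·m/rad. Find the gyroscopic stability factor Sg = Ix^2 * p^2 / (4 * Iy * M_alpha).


Sg = Ix^2 * p^2 / (4 * Iy * M_alpha) = (86e-9)^2 * 18200^2 / (4 * 66e-8 * 0.28) = 3.314

3.314


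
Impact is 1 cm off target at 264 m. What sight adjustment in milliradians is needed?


1 mrad subtends 1 cm per 10 m of range, so adj = error_cm / (dist_m / 10) = 1 / (264/10) = 0.03788 mrad

0.03788 mrad


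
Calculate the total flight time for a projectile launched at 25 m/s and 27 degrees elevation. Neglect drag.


T = 2*v0*sin(theta)/g = 2*25*sin(27°)/9.81 = 2.314 s

2.314 s


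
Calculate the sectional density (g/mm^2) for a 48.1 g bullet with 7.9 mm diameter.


SD = m/d^2 = 48.1/7.9^2 = 0.7707 g/mm^2

0.7707 g/mm^2


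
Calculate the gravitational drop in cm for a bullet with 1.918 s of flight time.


drop = 0.5*g*t^2 = 0.5*9.81*1.918^2 = 18.0441 m ≈ 1804 cm

1804 cm


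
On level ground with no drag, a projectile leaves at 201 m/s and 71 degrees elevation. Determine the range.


R = v0^2 * sin(2*theta) / g = 201^2 * sin(2*71°) / 9.81 = 2536 m

2536 m


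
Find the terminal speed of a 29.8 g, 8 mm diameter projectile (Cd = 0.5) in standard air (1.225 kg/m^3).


A = pi*(d/2)^2 = pi*(8/2000)^2 = 5.02655e-05 m^2
vt = sqrt(2mg/(Cd*rho*A)) = sqrt(2*0.0298*9.81/(0.5 * 1.225 * 5.02655e-05)) = 137.8 m/s

137.8 m/s


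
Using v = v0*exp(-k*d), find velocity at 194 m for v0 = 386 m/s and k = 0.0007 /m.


v = v0*exp(-k*d) = 386*exp(-0.0007*194) = 337 m/s

337 m/s


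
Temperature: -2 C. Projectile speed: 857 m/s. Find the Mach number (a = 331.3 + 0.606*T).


a = 331.3 + 0.606*(-2) = 330.088 m/s
M = v/a = 857/330.088 = 2.596

2.596


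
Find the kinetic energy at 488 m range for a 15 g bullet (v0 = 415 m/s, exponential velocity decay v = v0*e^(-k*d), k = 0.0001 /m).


v = v0*exp(-k*d) = 415*exp(-0.0001*488) = 395.234 m/s
E = 0.5*m*v^2 = 0.5*0.015*395.234^2 = 1172 J

1172 J


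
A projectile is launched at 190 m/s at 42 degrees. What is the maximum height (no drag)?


H = (v0*sin(theta))^2 / (2g) = (190*sin(42°))^2 / (2*9.81) = 823.8 m

823.8 m


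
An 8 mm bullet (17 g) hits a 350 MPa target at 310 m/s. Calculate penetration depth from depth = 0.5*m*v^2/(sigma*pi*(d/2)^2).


A = pi*(d/2)^2 = pi*(8/2)^2 = 50.2655 mm^2
E = 0.5*m*v^2 = 0.5*0.017*310^2 = 816.85 J
depth = E/(sigma*A) = 816.85 J / (350 MPa * 50.2655 mm^2) = 816.85/(350 * 50.2655) m = 0.0464306 m ≈ 46.43 mm

46.43 mm


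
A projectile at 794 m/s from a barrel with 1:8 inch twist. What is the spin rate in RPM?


twist_m = 8*0.0254 = 0.2032 m
spin = v/twist = 794/0.2032 = 3907.48 rev/s
RPM = spin*60 = 3907.48*60 ≈ 234449 RPM

234449 RPM


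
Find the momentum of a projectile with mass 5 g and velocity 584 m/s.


p = m*v = 0.005*584 = 2.92 kg·m/s

2.92 kg·m/s


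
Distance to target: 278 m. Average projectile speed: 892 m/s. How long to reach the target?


t = d/v = 278/892 = 0.3117 s

0.3117 s


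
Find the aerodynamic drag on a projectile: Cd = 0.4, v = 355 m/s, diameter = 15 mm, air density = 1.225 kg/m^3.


A = pi*(d/2)^2 = pi*(15/2000)^2 = 1.76715e-04 m^2
Fd = 0.5*Cd*rho*A*v^2 = 0.5*0.4*1.225*1.76715e-04*355^2 = 5.456 N

5.456 N


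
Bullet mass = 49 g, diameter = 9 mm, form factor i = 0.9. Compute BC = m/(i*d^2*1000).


BC = m/(i*d^2*1000) = 49/(0.9 * 9^2 * 1000) = 0.0006722

0.0006722


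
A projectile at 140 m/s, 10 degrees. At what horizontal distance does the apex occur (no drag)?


R = v0^2*sin(2*theta)/g = 140^2*sin(2*10°)/9.81 = 683.343 m
apex_dist = R/2 = 683.343/2 = 341.7 m

341.7 m


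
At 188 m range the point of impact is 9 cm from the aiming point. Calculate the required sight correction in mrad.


1 mrad subtends 1 cm per 10 m of range, so adj = error_cm / (dist_m / 10) = 9 / (188/10) = 0.4787 mrad

0.4787 mrad


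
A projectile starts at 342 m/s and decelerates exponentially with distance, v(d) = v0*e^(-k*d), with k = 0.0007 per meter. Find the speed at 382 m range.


v = v0*exp(-k*d) = 342*exp(-0.0007*382) = 261.8 m/s

261.8 m/s


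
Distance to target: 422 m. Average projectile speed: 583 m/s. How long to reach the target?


t = d/v = 422/583 = 0.7238 s

0.7238 s


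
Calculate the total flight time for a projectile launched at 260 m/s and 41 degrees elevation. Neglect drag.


T = 2*v0*sin(theta)/g = 2*260*sin(41°)/9.81 = 34.78 s

34.78 s


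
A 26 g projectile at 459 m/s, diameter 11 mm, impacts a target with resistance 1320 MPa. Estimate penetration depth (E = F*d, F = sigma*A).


A = pi*(d/2)^2 = pi*(11/2)^2 = 95.0332 mm^2
E = 0.5*m*v^2 = 0.5*0.026*459^2 = 2738.85 J
depth = E/(sigma*A) = 2738.85 J / (1320 MPa * 95.0332 mm^2) = 2738.85/(1320 * 95.0332) m = 0.0218333 m ≈ 21.83 mm

21.83 mm


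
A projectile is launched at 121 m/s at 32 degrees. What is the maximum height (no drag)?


H = (v0*sin(theta))^2 / (2g) = (121*sin(32°))^2 / (2*9.81) = 209.6 m

209.6 m


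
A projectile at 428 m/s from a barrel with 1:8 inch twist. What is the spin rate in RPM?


twist_m = 8*0.0254 = 0.2032 m
spin = v/twist = 428/0.2032 = 2106.299 rev/s
RPM = spin*60 = 2106.299*60 ≈ 126378 RPM

126378 RPM


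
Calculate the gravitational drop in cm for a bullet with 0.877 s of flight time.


drop = 0.5*g*t^2 = 0.5*9.81*0.877^2 = 3.77258 m ≈ 377.3 cm

377.3 cm


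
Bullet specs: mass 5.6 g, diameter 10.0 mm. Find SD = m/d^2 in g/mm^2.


SD = m/d^2 = 5.6/10.0^2 = 0.056 g/mm^2

0.056 g/mm^2


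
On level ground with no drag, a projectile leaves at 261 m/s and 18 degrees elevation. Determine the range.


R = v0^2 * sin(2*theta) / g = 261^2 * sin(2*18°) / 9.81 = 4082 m

4082 m


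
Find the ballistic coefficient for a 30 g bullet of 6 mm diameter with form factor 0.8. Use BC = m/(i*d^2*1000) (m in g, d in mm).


BC = m/(i*d^2*1000) = 30/(0.8 * 6^2 * 1000) = 0.001042

0.001042


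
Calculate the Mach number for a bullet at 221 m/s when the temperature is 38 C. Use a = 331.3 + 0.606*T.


a = 331.3 + 0.606*(38) = 354.328 m/s
M = v/a = 221/354.328 = 0.6237

0.6237


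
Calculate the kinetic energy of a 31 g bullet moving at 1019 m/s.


E = 0.5*m*v^2 = 0.5*0.031*1019^2 = 16095 J

16095 J


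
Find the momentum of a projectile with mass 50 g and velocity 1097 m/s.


p = m*v = 0.05*1097 = 54.85 kg·m/s

54.85 kg·m/s


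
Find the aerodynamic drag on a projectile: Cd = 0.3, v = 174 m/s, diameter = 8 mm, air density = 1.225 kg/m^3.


A = pi*(d/2)^2 = pi*(8/2000)^2 = 5.02655e-05 m^2
Fd = 0.5*Cd*rho*A*v^2 = 0.5*0.3*1.225*5.02655e-05*174^2 = 0.2796 N

0.2796 N


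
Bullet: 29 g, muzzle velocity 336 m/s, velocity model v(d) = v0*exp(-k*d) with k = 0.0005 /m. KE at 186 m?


v = v0*exp(-k*d) = 336*exp(-0.0005*186) = 306.161 m/s
E = 0.5*m*v^2 = 0.5*0.029*306.161^2 = 1359 J

1359 J


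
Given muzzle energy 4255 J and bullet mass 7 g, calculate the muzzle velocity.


v = sqrt(2*E/m) = sqrt(2*4255/0.007) = 1103 m/s

1103 m/s


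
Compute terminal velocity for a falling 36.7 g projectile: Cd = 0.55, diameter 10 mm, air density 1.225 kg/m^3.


A = pi*(d/2)^2 = pi*(10/2000)^2 = 7.85398e-05 m^2
vt = sqrt(2mg/(Cd*rho*A)) = sqrt(2*0.0367*9.81/(0.55 * 1.225 * 7.85398e-05)) = 116.7 m/s

116.7 m/s


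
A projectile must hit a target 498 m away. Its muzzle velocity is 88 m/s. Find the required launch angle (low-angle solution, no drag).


sin(2*theta) = R*g/v0^2 = 498*9.81/88^2 = 0.63086, theta = arcsin(0.63086)/2 = 19.56°

19.56 degrees


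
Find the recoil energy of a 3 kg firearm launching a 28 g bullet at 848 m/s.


v_r = m_p*v_p/m_gun = 0.028*848/3 = 7.91467 m/s, E_r = 0.5*m_gun*v_r^2 = 0.5*3*7.91467^2 = 93.96 J

93.96 J


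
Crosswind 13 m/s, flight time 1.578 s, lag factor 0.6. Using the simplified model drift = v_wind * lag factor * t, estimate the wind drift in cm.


drift = v_wind * lag * t = 13 * 0.6 * 1.578 = 12.3084 m ≈ 1231 cm

1231 cm


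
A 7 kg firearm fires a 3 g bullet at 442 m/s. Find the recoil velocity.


v_recoil = m_p * v_p / m_gun = 0.003 * 442 / 7 = 0.1894 m/s

0.1894 m/s
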